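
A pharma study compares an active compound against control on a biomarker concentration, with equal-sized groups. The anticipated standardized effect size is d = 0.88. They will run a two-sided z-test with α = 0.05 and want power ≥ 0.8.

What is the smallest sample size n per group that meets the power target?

n = 21 per group

Set Φ(δ − 1.960) = 0.8; then δ − 1.960 = Φ⁻¹(0.8) = 0.842, giving δ = 2.802.
(Ignoring the negligible lower-tail rejection probability gives the usual closed-form inversion.)
δ = d·√(n/2) ⇒ n = 2(δ/d)² = 2 × (2.802 / 0.88)² = 20.27.
Rounding up, n = 21 per group.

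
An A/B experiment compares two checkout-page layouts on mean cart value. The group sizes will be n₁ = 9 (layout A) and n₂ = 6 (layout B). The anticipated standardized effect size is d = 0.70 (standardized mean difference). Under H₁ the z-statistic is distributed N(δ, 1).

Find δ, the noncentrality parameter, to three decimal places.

The noncentrality parameter scales effect size by the design's sample-size factor: δ = d / √(1/n₁ + 1/n₂) = 0.70 / √(1/9 + 1/6) = 1.3282

δ ≈ 1.328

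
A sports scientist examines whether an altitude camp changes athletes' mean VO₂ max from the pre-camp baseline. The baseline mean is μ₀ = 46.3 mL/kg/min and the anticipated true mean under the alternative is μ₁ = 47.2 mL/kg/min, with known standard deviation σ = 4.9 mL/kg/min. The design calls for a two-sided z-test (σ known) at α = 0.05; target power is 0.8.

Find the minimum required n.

Standardized effect: d = |μ₁ − μ₀| / σ = |47.2 − 46.3| / 4.9 = 0.1837
For power 0.8 need Φ(δ − z_{0.025}) = 0.8, so δ = z_{0.025} + z_{0.20} = 1.960 + 0.842 = 2.802.
(Ignoring the negligible lower-tail rejection probability gives the usual closed-form inversion.)
δ = d·√n ⇒ n = (δ/d)² = (2.802 / 0.1837)² = 232.66.
Rounding up, n = 233.

n = 233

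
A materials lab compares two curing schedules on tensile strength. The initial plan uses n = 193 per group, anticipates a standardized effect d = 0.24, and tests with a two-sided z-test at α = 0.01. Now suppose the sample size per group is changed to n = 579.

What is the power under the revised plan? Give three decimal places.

With n = 579 per group: δ = d·√(n/2) = 0.24 × √(579/2) = 4.0835. Critical value z_{0.005} = 2.576.
Revised power = Φ(δ − 2.576) + Φ(−δ − 2.576) = Φ(1.508) + Φ(-6.659) = 0.9342 + 0.0000 = 0.9342.

Power ≈ 0.934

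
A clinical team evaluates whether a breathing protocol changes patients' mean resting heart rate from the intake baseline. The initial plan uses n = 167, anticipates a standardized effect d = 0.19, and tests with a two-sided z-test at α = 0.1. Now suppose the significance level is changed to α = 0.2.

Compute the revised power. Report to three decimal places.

Power ≈ 0.880

δ = d·√n = 0.19 × √167 = 2.4553 (unchanged). New critical value: z_{0.1} = 1.282.
Revised power = Φ(δ − 1.282) + Φ(−δ − 1.282) = Φ(1.174) + Φ(-3.737) = 0.8798 + 0.0001 = 0.8799.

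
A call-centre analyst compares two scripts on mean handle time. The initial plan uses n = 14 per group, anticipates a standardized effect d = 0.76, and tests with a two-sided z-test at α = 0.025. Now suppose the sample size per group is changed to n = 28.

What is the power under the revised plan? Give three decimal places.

Power ≈ 0.726

With n = 28 per group: δ = d·√(n/2) = 0.76 × √(28/2) = 2.8437. Critical value z_{0.0125} = 2.241.
Revised power = Φ(δ − 2.241) + Φ(−δ − 2.241) = Φ(0.602) + Φ(-5.085) = 0.7265 + 0.0000 = 0.7265.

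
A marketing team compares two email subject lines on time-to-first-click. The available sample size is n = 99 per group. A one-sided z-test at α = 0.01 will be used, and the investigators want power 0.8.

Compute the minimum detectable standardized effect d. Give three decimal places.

Need Φ(δ − 2.326) = 0.8, so δ = 2.326 + 0.842 = 3.168.
δ = d·√(n/2) ⇒ d = δ/√(n/2) = 3.168/√(99/2) = 0.4503.

d ≈ 0.450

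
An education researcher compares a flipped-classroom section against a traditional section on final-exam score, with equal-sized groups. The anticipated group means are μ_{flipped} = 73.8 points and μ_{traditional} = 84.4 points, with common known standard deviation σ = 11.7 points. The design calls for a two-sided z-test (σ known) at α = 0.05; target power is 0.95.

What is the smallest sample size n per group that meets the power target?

n = 32 per group

Standardized effect: d = |μ_{flipped} − μ_{traditional}| / σ = |73.8 − 84.4| / 11.7 = 0.9060
For power 0.95 need Φ(δ − z_{0.025}) = 0.95, so δ = z_{0.025} + z_{0.05} = 1.960 + 1.645 = 3.605.
(The Φ(−δ − z_{α/2}) term is vanishingly small for δ > 0 and is dropped in the standard sample-size formula.)
δ = d·√(n/2) ⇒ n = 2(δ/d)² = 2 × (3.605 / 0.9060)² = 31.66.
Rounding up, n = 32 per group.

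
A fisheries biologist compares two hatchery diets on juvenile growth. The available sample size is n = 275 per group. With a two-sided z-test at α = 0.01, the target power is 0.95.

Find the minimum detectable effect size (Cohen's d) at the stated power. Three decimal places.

Need Φ(δ − 2.576) = 0.95, so δ = 2.576 + 1.645 = 4.221.
(The second rejection-region term Φ(−δ − z_{α/2}) is negligible and dropped.)
δ = d·√(n/2) ⇒ d = δ/√(n/2) = 4.221/√(275/2) = 0.3599.

d ≈ 0.360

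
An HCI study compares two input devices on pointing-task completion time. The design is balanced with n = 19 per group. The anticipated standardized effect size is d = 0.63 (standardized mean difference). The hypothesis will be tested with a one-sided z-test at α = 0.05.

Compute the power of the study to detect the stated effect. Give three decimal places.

Power ≈ 0.617

Noncentrality parameter: δ = d·√(n/2) = 0.63 × √(19/2) = 1.9418
Critical value for a one-sided test at α = 0.05: z_α = 1.645.
Power = Φ(δ − 1.645) = Φ(0.297) = 0.6167.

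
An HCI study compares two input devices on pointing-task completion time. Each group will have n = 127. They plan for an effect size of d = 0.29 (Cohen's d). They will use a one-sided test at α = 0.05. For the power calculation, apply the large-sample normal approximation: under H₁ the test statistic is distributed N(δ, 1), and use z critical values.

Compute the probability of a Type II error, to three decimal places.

Noncentrality parameter: δ = d·√(n/2) = 0.29 × √(127/2) = 2.3109
Critical value for a one-sided test at α = 0.05: z_α = 1.645.
Power = Φ(δ − 1.645) = Φ(0.666) = 0.7473.
Type II error: β = 1 − power = 1 − 0.7473 = 0.2527.

β ≈ 0.253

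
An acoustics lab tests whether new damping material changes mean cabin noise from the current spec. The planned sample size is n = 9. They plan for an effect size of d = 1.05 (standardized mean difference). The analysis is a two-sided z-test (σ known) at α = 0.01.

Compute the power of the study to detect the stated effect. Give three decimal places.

Noncentrality parameter: δ = d·√n = 1.05 × √9 = 3.1500
Two-sided α = 0.01 → critical value z_{0.005} = 2.576.
Power = Φ(δ − 2.576) + Φ(−δ − 2.576) = Φ(0.574) + Φ(-5.726) = 0.7171 + 0.0000 = 0.7171.

Power ≈ 0.717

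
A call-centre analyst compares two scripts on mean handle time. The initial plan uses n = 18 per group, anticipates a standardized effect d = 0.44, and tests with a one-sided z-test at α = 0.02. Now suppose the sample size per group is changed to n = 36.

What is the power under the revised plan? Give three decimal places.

Power ≈ 0.426

With n = 36 per group: δ = d·√(n/2) = 0.44 × √(36/2) = 1.8668. Critical value z_{0.02} = 2.054.
Revised power = Φ(δ − 2.054) = Φ(-0.187) = 0.4258.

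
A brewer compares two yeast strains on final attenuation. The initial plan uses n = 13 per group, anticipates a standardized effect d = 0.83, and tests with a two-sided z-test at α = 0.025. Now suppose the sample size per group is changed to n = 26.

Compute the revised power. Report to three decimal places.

With n = 26 per group: δ = d·√(n/2) = 0.83 × √(26/2) = 2.9926. Critical value z_{0.0125} = 2.241.
Revised power = Φ(δ − 2.241) + Φ(−δ − 2.241) = Φ(0.751) + Φ(-5.234) = 0.7737 + 0.0000 = 0.7737.

Power ≈ 0.774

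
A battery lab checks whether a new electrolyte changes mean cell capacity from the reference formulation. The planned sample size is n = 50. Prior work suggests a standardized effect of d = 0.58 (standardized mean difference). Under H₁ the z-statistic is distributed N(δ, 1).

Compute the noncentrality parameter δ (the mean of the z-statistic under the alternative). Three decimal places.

δ ≈ 4.101

δ = d·√n = 0.58 × √50 = 4.1012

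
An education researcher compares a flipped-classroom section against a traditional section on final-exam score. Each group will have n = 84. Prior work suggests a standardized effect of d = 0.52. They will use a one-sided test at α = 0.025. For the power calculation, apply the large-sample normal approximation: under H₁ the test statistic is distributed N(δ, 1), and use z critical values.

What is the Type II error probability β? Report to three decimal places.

β ≈ 0.079

Noncentrality parameter: δ = d·√(n/2) = 0.52 × √(84/2) = 3.3700
One-sided α = 0.025 → critical value z_{0.025} = 1.960.
Power = P(Z > 1.960 − δ) = Φ(1.410) = 0.9207.
Type II error: β = 1 − power = 1 − 0.9207 = 0.0793.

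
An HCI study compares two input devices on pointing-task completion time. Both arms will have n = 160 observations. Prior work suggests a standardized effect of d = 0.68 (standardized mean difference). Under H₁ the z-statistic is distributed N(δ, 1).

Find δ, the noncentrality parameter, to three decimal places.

δ ≈ 6.082

δ = d·√(n/2) = 0.68 × √(160/2) = 6.0821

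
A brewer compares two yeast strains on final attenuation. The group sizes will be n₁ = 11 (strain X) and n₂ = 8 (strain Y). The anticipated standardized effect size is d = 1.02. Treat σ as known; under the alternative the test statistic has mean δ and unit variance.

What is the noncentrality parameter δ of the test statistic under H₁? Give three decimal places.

δ ≈ 2.195

The noncentrality parameter scales effect size by the design's sample-size factor: δ = d / √(1/n₁ + 1/n₂) = 1.02 / √(1/11 + 1/8) = 2.1952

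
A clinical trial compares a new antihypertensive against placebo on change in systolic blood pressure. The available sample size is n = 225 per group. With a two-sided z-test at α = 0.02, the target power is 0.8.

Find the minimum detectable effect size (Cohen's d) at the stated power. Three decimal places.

Need Φ(δ − 2.326) = 0.8, so δ = 2.326 + 0.842 = 3.168.
(Lower-tail contribution to power is negligible for δ > 0.)
δ = d·√(n/2) ⇒ d = δ/√(n/2) = 3.168/√(225/2) = 0.2987.

d ≈ 0.299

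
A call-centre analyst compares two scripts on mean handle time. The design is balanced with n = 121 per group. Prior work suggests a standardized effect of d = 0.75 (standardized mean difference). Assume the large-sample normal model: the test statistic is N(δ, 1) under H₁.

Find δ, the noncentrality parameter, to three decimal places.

δ ≈ 5.834

δ = d·√(n/2) = 0.75 × √(121/2) = 5.8336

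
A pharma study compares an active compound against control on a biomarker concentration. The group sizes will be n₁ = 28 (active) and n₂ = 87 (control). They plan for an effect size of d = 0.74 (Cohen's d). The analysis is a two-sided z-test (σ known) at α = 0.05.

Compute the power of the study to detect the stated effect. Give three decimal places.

Noncentrality parameter: δ = d / √(1/n₁ + 1/n₂) = 0.74 / √(1/28 + 1/87) = 3.4058
Critical value for a two-sided test at α = 0.05: z_{α/2} = 1.960.
Power = Φ(δ − 1.960) + Φ(−δ − 1.960) = Φ(1.446) + Φ(-5.366) = 0.9259 + 0.0000 = 0.9259.

Power ≈ 0.926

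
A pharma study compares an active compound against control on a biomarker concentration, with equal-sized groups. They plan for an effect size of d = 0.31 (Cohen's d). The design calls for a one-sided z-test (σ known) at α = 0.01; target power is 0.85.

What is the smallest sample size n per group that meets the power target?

Set Φ(δ − 2.326) = 0.85; then δ − 2.326 = Φ⁻¹(0.85) = 1.036, giving δ = 3.363.
δ = d·√(n/2) ⇒ n = 2(δ/d)² = 2 × (3.363 / 0.31)² = 235.34.
Rounding up, n = 236 per group.

n = 236 per group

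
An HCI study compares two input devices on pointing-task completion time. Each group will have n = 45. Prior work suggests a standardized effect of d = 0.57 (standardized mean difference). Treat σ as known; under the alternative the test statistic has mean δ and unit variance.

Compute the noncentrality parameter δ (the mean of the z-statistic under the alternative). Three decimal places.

δ = d·√(n/2) = 0.57 × √(45/2) = 2.7037

δ ≈ 2.704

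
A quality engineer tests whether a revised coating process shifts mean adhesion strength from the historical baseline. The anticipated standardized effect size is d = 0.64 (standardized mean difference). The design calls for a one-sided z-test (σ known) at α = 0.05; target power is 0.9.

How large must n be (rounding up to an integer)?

For power 0.9 need Φ(δ − z_{0.05}) = 0.9, so δ = z_{0.05} + z_{0.10} = 1.645 + 1.282 = 2.926.
δ = d·√n ⇒ n = (δ/d)² = (2.926 / 0.64)² = 20.91.
Rounding up, n = 21.

n = 21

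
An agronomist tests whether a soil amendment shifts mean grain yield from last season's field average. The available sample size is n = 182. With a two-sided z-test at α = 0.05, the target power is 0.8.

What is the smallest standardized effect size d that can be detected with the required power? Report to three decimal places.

Need Φ(δ − 1.960) = 0.8, so δ = 1.960 + 0.842 = 2.802.
(The second rejection-region term Φ(−δ − z_{α/2}) is negligible and dropped.)
δ = d·√n ⇒ d = δ/√n = 2.802/√182 = 0.2077.

d ≈ 0.208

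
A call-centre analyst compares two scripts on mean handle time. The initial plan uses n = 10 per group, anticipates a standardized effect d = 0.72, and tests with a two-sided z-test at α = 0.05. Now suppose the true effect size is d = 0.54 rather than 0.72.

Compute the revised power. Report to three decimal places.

With d = 0.54: δ = d·√(n/2) = 0.54 × √(10/2) = 1.2075. Critical value z_{0.025} = 1.960.
Revised power = Φ(δ − 1.960) + Φ(−δ − 1.960) = Φ(-0.752) + Φ(-3.167) = 0.2259 + 0.0008 = 0.2266.

Power ≈ 0.227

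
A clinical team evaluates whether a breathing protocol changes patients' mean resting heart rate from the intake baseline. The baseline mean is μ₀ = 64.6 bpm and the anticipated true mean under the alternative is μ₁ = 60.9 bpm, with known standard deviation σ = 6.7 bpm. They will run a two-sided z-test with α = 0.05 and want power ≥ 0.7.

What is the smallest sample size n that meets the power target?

Standardized effect: d = |μ₁ − μ₀| / σ = |60.9 − 64.6| / 6.7 = 0.5522
For power 0.7 need Φ(δ − z_{0.025}) = 0.7, so δ = z_{0.025} + z_{0.30} = 1.960 + 0.524 = 2.484.
(For δ > 0 the lower-tail rejection region contributes negligibly to power, so the one-term inversion is standard.)
δ = d·√n ⇒ n = (δ/d)² = (2.484 / 0.5522)² = 20.24.
Rounding up, n = 21.

n = 21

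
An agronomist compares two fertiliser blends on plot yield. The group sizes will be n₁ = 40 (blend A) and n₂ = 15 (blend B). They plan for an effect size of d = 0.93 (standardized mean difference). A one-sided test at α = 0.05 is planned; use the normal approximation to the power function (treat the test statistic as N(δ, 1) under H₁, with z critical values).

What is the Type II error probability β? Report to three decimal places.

Noncentrality parameter: λ = d / √(1/n₁ + 1/n₂) = 0.93 / √(1/40 + 1/15) = 3.0717
Critical value for a one-sided test at α = 0.05: z_α = 1.645.
Power = Φ(λ − 1.645) = Φ(1.427) = 0.9232.
Type II error: β = 1 − power = 1 − 0.9232 = 0.0768.

β ≈ 0.077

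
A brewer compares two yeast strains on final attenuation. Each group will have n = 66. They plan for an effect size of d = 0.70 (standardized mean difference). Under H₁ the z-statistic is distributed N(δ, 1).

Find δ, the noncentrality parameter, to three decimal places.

δ = d·√(n/2) = 0.70 × √(66/2) = 4.0212

δ ≈ 4.021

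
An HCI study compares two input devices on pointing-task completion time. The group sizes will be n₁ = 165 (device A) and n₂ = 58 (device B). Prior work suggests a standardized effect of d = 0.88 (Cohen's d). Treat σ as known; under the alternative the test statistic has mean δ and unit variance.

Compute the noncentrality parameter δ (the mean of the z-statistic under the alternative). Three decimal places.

δ ≈ 5.765

The noncentrality parameter scales effect size by the design's sample-size factor: δ = d / √(1/n₁ + 1/n₂) = 0.88 / √(1/165 + 1/58) = 5.7648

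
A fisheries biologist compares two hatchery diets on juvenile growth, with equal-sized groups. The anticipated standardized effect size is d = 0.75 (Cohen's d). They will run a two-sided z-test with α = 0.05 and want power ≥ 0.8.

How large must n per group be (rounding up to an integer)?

n = 28 per group

Set Φ(δ − 1.960) = 0.8; then δ − 1.960 = Φ⁻¹(0.8) = 0.842, giving δ = 2.802.
(Ignoring the negligible lower-tail rejection probability gives the usual closed-form inversion.)
δ = d·√(n/2) ⇒ n = 2(δ/d)² = 2 × (2.802 / 0.75)² = 27.91.
Rounding up, n = 28 per group.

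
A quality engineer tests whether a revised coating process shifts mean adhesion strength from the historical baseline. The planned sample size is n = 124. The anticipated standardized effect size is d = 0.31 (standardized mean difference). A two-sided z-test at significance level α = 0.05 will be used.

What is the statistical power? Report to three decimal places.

Noncentrality parameter: δ = d·√n = 0.31 × √124 = 3.4520
Critical value for a two-sided test at α = 0.05: z_{α/2} = 1.960.
Power = Φ(δ − 1.960) + Φ(−δ − 1.960) = Φ(1.492) + Φ(-5.412) = 0.9322 + 0.0000 = 0.9322.

Power ≈ 0.932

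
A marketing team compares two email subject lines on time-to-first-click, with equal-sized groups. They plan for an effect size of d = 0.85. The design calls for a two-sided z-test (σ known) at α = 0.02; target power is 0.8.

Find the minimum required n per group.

Set Φ(δ − 2.326) = 0.8; then δ − 2.326 = Φ⁻¹(0.8) = 0.842, giving δ = 3.168.
(For δ > 0 the lower-tail rejection region contributes negligibly to power, so the one-term inversion is standard.)
δ = d·√(n/2) ⇒ n = 2(δ/d)² = 2 × (3.168 / 0.85)² = 27.78.
Rounding up, n = 28 per group.

n = 28 per group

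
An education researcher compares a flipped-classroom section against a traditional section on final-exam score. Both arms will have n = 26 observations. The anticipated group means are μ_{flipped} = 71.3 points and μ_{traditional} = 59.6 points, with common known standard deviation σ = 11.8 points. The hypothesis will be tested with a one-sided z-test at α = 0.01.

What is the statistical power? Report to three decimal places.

Power ≈ 0.894

Standardized effect: d = |μ_{flipped} − μ_{traditional}| / σ = |71.3 − 59.6| / 11.8 = 0.9915
Noncentrality parameter: δ = d·√(n/2) = 0.9915 × √(26/2) = 3.5750
Critical value for a one-sided test at α = 0.01: z_α = 2.326.
Power = P(Z > 2.326 − δ) = Φ(1.249) = 0.8941.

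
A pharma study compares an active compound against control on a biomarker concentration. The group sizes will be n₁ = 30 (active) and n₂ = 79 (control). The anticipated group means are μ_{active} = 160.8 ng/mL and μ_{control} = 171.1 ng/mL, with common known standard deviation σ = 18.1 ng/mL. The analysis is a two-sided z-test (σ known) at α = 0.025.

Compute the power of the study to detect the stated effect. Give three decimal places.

Standardized effect: d = |μ_{active} − μ_{control}| / σ = |160.8 − 171.1| / 18.1 = 0.5691
Noncentrality parameter: δ = d / √(1/n₁ + 1/n₂) = 0.5691 / √(1/30 + 1/79) = 2.6535
Two-sided α = 0.025 → critical value z_{0.0125} = 2.241.
Power = Φ(δ − 2.241) + Φ(−δ − 2.241) = Φ(0.412) + Φ(-4.895) = 0.6599 + 0.0000 = 0.6599.

Power ≈ 0.660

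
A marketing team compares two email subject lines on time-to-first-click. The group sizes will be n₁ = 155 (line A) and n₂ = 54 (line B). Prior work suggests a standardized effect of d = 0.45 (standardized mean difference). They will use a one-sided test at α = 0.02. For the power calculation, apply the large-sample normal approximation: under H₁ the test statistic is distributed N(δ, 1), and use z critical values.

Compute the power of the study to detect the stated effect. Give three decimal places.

Noncentrality parameter: δ = d / √(1/n₁ + 1/n₂) = 0.45 / √(1/155 + 1/54) = 2.8478
Critical value for a one-sided test at α = 0.02: z_α = 2.054.
Power = P(Z > 2.054 − δ) = Φ(0.794) = 0.7864.

Power ≈ 0.786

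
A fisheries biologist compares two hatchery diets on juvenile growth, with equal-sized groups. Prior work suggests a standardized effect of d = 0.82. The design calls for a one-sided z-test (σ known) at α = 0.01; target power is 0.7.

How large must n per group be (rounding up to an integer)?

n = 25 per group

Set Φ(δ − 2.326) = 0.7; then δ − 2.326 = Φ⁻¹(0.7) = 0.524, giving δ = 2.851.
δ = d·√(n/2) ⇒ n = 2(δ/d)² = 2 × (2.851 / 0.82)² = 24.17.
Round up to the next whole unit.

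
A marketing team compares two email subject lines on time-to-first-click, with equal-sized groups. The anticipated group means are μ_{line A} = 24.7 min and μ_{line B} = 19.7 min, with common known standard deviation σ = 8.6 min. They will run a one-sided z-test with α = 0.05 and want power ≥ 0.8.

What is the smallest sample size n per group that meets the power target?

n = 37 per group

Standardized effect: d = |μ_{line A} − μ_{line B}| / σ = |24.7 − 19.7| / 8.6 = 0.5814
For power 0.8 need Φ(δ − z_{0.05}) = 0.8, so δ = z_{0.05} + z_{0.20} = 1.645 + 0.842 = 2.486.
δ = d·√(n/2) ⇒ n = 2(δ/d)² = 2 × (2.486 / 0.5814)² = 36.58.
Rounding up, n = 37 per group.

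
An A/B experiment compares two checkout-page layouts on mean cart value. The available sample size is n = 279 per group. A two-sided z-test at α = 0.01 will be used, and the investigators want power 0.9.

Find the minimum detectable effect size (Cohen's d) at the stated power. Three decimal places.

Required noncentrality: δ = z_{0.005} + z_{0.10} = 2.576 + 1.282 = 3.857.
(The second rejection-region term Φ(−δ − z_{α/2}) is negligible and dropped.)
δ = d·√(n/2) ⇒ d = δ/√(n/2) = 3.857/√(279/2) = 0.3266.

d ≈ 0.327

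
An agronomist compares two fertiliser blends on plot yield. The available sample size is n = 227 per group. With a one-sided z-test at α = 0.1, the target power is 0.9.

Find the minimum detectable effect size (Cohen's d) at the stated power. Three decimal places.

Required noncentrality: δ = z_{0.1} + z_{0.10} = 1.282 + 1.282 = 2.563.
δ = d·√(n/2) ⇒ d = δ/√(n/2) = 2.563/√(227/2) = 0.2406.

d ≈ 0.241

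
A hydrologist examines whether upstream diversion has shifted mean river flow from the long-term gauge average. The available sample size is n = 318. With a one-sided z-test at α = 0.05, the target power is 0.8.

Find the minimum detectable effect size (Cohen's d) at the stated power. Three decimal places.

d ≈ 0.139

Need Φ(δ − 1.645) = 0.8, so δ = 1.645 + 0.842 = 2.486.
δ = d·√n ⇒ d = δ/√n = 2.486/√318 = 0.1394.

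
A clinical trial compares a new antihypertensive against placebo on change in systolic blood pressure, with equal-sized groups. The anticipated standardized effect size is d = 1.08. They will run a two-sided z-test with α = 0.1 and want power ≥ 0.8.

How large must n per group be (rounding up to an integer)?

For power 0.8 need Φ(δ − z_{0.05}) = 0.8, so δ = z_{0.05} + z_{0.20} = 1.645 + 0.842 = 2.486.
(The Φ(−δ − z_{α/2}) term is vanishingly small for δ > 0 and is dropped in the standard sample-size formula.)
δ = d·√(n/2) ⇒ n = 2(δ/d)² = 2 × (2.486 / 1.08)² = 10.60.
Rounding up, n = 11 per group.

n = 11 per group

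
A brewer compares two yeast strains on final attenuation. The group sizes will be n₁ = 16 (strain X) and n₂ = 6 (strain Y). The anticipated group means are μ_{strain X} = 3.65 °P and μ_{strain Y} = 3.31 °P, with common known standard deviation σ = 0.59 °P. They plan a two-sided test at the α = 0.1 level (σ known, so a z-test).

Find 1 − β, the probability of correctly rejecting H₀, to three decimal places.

Power ≈ 0.332

Standardized effect: d = |μ_{strain X} − μ_{strain Y}| / σ = |3.65 − 3.31| / 0.59 = 0.5763
Noncentrality parameter: δ = d / √(1/n₁ + 1/n₂) = 0.5763 / √(1/16 + 1/6) = 1.2038
Critical value for a two-sided test at α = 0.1: z_{α/2} = 1.645.
Power = Φ(δ − 1.645) + Φ(−δ − 1.645) = Φ(-0.441) + Φ(-2.849) = 0.3296 + 0.0022 = 0.3318.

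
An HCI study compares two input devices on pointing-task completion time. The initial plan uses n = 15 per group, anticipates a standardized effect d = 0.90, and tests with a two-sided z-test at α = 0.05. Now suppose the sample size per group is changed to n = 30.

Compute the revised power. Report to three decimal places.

Power ≈ 0.936

With n = 30 per group: δ = d·√(n/2) = 0.90 × √(30/2) = 3.4857. Critical value z_{0.025} = 1.960.
Revised power = Φ(δ − 1.960) + Φ(−δ − 1.960) = Φ(1.526) + Φ(-5.446) = 0.9365 + 0.0000 = 0.9365.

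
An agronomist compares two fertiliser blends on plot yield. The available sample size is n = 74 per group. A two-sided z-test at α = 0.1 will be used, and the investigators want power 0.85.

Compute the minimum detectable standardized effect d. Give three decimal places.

d ≈ 0.441

Need Φ(δ − 1.645) = 0.85, so δ = 1.645 + 1.036 = 2.681.
(Lower-tail contribution to power is negligible for δ > 0.)
δ = d·√(n/2) ⇒ d = δ/√(n/2) = 2.681/√(74/2) = 0.4408.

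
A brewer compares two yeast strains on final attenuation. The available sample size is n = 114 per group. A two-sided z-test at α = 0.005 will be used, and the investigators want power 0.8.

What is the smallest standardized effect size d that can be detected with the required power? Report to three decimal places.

Need Φ(δ − 2.807) = 0.8, so δ = 2.807 + 0.842 = 3.649.
(Lower-tail contribution to power is negligible for δ > 0.)
δ = d·√(n/2) ⇒ d = δ/√(n/2) = 3.649/√(114/2) = 0.4833.

d ≈ 0.483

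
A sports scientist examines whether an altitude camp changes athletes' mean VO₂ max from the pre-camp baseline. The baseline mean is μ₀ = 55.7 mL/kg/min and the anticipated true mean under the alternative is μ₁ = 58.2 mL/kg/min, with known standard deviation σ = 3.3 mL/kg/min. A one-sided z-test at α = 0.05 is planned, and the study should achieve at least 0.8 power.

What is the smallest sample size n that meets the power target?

n = 11

Standardized effect: d = |μ₁ − μ₀| / σ = |58.2 − 55.7| / 3.3 = 0.7576
For power 0.8 need Φ(δ − z_{0.05}) = 0.8, so δ = z_{0.05} + z_{0.20} = 1.645 + 0.842 = 2.486.
δ = d·√n ⇒ n = (δ/d)² = (2.486 / 0.7576)² = 10.77.
Round up to the next whole unit.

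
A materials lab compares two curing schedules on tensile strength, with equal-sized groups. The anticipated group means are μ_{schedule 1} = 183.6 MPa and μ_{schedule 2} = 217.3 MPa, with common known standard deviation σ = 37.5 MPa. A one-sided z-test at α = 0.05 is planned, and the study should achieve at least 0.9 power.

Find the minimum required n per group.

n = 22 per group

Standardized effect: d = |μ_{schedule 1} − μ_{schedule 2}| / σ = |183.6 − 217.3| / 37.5 = 0.8987
For power 0.9 need Φ(δ − z_{0.05}) = 0.9, so δ = z_{0.05} + z_{0.10} = 1.645 + 1.282 = 2.926.
δ = d·√(n/2) ⇒ n = 2(δ/d)² = 2 × (2.926 / 0.8987)² = 21.21.
Rounding up, n = 22 per group.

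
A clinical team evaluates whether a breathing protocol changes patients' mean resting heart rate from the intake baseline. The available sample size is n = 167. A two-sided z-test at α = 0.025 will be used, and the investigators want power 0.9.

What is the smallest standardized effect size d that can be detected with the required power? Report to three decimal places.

Need Φ(δ − 2.241) = 0.9, so δ = 2.241 + 1.282 = 3.523.
(The second rejection-region term Φ(−δ − z_{α/2}) is negligible and dropped.)
δ = d·√n ⇒ d = δ/√n = 3.523/√167 = 0.2726.

d ≈ 0.273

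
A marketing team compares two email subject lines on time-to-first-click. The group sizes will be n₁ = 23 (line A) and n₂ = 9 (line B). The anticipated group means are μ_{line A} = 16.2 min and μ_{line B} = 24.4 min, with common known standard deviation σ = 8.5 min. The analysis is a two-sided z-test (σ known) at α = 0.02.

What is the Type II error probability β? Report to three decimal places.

β ≈ 0.449

Standardized effect: d = |μ_{line A} − μ_{line B}| / σ = |16.2 − 24.4| / 8.5 = 0.9647
Noncentrality parameter: δ = d / √(1/n₁ + 1/n₂) = 0.9647 / √(1/23 + 1/9) = 2.4536
Two-sided α = 0.02 → critical value z_{0.01} = 2.326.
Power = Φ(δ − 2.326) + Φ(−δ − 2.326) = Φ(0.127) + Φ(-4.780) = 0.5506 + 0.0000 = 0.5506.
Type II error: β = 1 − power = 1 − 0.5506 = 0.4494.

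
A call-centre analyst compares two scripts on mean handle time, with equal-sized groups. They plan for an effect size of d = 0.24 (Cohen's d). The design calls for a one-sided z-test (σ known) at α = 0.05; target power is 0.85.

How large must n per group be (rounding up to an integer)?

Set Φ(δ − 1.645) = 0.85; then δ − 1.645 = Φ⁻¹(0.85) = 1.036, giving δ = 2.681.
δ = d·√(n/2) ⇒ n = 2(δ/d)² = 2 × (2.681 / 0.24)² = 249.63.
Rounding up, n = 250 per group.

n = 250 per group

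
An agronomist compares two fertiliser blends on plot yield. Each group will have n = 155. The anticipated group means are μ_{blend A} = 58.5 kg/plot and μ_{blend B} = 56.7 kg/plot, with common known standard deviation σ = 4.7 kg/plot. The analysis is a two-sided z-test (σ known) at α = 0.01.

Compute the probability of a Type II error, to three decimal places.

β ≈ 0.213

Standardized effect: d = |μ_{blend A} − μ_{blend B}| / σ = |58.5 − 56.7| / 4.7 = 0.3830
Noncentrality parameter: δ = d·√(n/2) = 0.3830 × √(155/2) = 3.3715
Critical value for a two-sided test at α = 0.01: z_{α/2} = 2.576.
Power = Φ(δ − 2.576) + Φ(−δ − 2.576) = Φ(0.796) + Φ(-5.947) = 0.7869 + 0.0000 = 0.7869.
Type II error: β = 1 − power = 1 − 0.7869 = 0.2131.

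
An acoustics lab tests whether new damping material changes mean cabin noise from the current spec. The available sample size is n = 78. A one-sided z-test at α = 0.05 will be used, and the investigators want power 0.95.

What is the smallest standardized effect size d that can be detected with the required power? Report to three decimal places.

Required noncentrality: δ = z_{0.05} + z_{0.05} = 1.645 + 1.645 = 3.290.
δ = d·√n ⇒ d = δ/√n = 3.290/√78 = 0.3725.

d ≈ 0.372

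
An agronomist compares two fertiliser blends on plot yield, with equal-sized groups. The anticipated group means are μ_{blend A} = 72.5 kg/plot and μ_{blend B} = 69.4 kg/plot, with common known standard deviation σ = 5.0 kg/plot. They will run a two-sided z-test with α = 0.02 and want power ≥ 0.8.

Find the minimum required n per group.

n = 53 per group

Standardized effect: d = |μ_{blend A} − μ_{blend B}| / σ = |72.5 − 69.4| / 5.0 = 0.6200
For power 0.8 need Φ(δ − z_{0.01}) = 0.8, so δ = z_{0.01} + z_{0.20} = 2.326 + 0.842 = 3.168.
(Ignoring the negligible lower-tail rejection probability gives the usual closed-form inversion.)
δ = d·√(n/2) ⇒ n = 2(δ/d)² = 2 × (3.168 / 0.6200)² = 52.22.
Round up to the next whole unit.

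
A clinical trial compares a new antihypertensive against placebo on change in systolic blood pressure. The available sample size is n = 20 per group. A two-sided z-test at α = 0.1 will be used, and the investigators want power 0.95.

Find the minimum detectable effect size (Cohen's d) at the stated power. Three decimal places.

Need Φ(δ − 1.645) = 0.95, so δ = 1.645 + 1.645 = 3.290.
(The second rejection-region term Φ(−δ − z_{α/2}) is negligible and dropped.)
δ = d·√(n/2) ⇒ d = δ/√(n/2) = 3.290/√(20/2) = 1.0403.

d ≈ 1.040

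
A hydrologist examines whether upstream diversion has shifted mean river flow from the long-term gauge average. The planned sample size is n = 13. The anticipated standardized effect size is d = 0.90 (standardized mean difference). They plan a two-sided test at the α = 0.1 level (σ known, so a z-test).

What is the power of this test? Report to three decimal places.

Noncentrality parameter: δ = d·√n = 0.90 × √13 = 3.2450
Critical value for a two-sided test at α = 0.1: z_{α/2} = 1.645.
Power = Φ(δ − 1.645) + Φ(−δ − 1.645) = Φ(1.600) + Φ(-4.890) = 0.9452 + 0.0000 = 0.9452.

Power ≈ 0.945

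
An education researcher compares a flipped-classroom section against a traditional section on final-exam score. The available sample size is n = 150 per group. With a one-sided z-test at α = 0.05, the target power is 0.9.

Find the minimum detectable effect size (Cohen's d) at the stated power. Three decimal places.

Need Φ(δ − 1.645) = 0.9, so δ = 1.645 + 1.282 = 2.926.
δ = d·√(n/2) ⇒ d = δ/√(n/2) = 2.926/√(150/2) = 0.3379.

d ≈ 0.338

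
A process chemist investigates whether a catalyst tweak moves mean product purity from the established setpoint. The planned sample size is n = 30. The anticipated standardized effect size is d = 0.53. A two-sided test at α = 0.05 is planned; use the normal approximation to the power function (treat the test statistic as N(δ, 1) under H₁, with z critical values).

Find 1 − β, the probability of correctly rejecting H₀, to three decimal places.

Noncentrality parameter: δ = d·√n = 0.53 × √30 = 2.9029
Critical value for a two-sided test at α = 0.05: z_{α/2} = 1.960.
Power = Φ(δ − 1.960) + Φ(−δ − 1.960) = Φ(0.943) + Φ(-4.863) = 0.8272 + 0.0000 = 0.8272.

Power ≈ 0.827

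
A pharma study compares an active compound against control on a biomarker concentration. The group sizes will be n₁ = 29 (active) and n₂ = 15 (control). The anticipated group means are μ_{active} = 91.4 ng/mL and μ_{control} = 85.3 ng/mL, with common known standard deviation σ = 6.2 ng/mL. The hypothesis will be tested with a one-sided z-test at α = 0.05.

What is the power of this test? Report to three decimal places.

Standardized effect: d = |μ_{active} − μ_{control}| / σ = |91.4 − 85.3| / 6.2 = 0.9839
Noncentrality parameter: δ = d / √(1/n₁ + 1/n₂) = 0.9839 / √(1/29 + 1/15) = 3.0935
Critical value for a one-sided test at α = 0.05: z_α = 1.645.
Power = P(Z > 1.645 − δ) = Φ(1.449) = 0.9263.

Power ≈ 0.926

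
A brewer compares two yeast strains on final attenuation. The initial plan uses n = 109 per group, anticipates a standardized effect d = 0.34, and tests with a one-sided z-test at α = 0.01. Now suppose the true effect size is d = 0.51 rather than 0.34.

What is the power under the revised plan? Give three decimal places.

Power ≈ 0.925

With d = 0.51: δ = d·√(n/2) = 0.51 × √(109/2) = 3.7650. Critical value z_{0.01} = 2.326.
Revised power = Φ(δ − 2.326) = Φ(1.439) = 0.9249.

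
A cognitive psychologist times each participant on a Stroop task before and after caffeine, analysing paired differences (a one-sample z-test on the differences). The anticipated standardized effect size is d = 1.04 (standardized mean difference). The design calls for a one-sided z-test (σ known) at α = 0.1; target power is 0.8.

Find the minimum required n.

For power 0.8 need Φ(δ − z_{0.1}) = 0.8, so δ = z_{0.1} + z_{0.20} = 1.282 + 0.842 = 2.123.
δ = d·√n ⇒ n = (δ/d)² = (2.123 / 1.04)² = 4.17.
Round up to the next whole unit.

n = 5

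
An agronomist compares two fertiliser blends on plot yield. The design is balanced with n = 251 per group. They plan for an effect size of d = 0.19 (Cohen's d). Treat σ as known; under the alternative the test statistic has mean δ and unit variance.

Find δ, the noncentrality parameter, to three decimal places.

δ ≈ 2.129

The noncentrality parameter scales effect size by the design's sample-size factor: δ = d·√(n/2) = 0.19 × √(251/2) = 2.1285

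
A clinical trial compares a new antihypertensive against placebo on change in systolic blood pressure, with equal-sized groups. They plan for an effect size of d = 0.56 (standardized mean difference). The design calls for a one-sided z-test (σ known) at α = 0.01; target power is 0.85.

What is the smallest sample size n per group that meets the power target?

n = 73 per group

Set Φ(δ − 2.326) = 0.85; then δ − 2.326 = Φ⁻¹(0.85) = 1.036, giving δ = 3.363.
δ = d·√(n/2) ⇒ n = 2(δ/d)² = 2 × (3.363 / 0.56)² = 72.12.
Round up to the next whole unit.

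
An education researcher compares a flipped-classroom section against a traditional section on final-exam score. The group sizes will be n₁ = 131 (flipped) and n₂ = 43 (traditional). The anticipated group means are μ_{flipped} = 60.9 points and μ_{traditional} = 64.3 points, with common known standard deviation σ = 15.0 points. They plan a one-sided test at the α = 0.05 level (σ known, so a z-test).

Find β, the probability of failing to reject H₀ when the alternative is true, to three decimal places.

Standardized effect: d = |μ_{flipped} − μ_{traditional}| / σ = |60.9 − 64.3| / 15.0 = 0.2267
Noncentrality parameter: δ = d / √(1/n₁ + 1/n₂) = 0.2267 / √(1/131 + 1/43) = 1.2897
One-sided α = 0.05 → critical value z_{0.05} = 1.645.
Power = P(Z > 1.645 − δ) = Φ(-0.355) = 0.3612.
Type II error: β = 1 − power = 1 − 0.3612 = 0.6388.

β ≈ 0.639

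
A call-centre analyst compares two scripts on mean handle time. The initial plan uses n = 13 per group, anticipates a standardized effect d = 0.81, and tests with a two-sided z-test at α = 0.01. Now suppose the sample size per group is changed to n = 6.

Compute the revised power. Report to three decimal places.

With n = 6 per group: δ = d·√(n/2) = 0.81 × √(6/2) = 1.4030. Critical value z_{0.005} = 2.576.
Revised power = Φ(δ − 2.576) + Φ(−δ − 2.576) = Φ(-1.173) + Φ(-3.979) = 0.1204 + 0.0000 = 0.1205.

Power ≈ 0.120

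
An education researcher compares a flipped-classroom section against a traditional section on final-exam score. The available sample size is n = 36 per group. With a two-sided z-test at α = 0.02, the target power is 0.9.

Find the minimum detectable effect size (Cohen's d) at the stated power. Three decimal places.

d ≈ 0.850

Need Φ(δ − 2.326) = 0.9, so δ = 2.326 + 1.282 = 3.608.
(Lower-tail contribution to power is negligible for δ > 0.)
δ = d·√(n/2) ⇒ d = δ/√(n/2) = 3.608/√(36/2) = 0.8504.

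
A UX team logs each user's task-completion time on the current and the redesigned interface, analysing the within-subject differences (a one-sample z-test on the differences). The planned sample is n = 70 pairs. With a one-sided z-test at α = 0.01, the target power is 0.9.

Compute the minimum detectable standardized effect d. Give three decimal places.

Need Φ(δ − 2.326) = 0.9, so δ = 2.326 + 1.282 = 3.608.
δ = d·√n ⇒ d = δ/√n = 3.608/√70 = 0.4312.

d ≈ 0.431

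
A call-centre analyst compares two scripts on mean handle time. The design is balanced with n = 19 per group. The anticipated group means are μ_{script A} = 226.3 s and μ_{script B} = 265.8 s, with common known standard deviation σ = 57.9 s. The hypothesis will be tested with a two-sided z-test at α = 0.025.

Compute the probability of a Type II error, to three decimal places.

β ≈ 0.555

Standardized effect: d = |μ_{script A} − μ_{script B}| / σ = |226.3 − 265.8| / 57.9 = 0.6822
Noncentrality parameter: δ = d·√(n/2) = 0.6822 × √(19/2) = 2.1027
Critical value for a two-sided test at α = 0.025: z_{α/2} = 2.241.
Power = Φ(δ − 2.241) + Φ(−δ − 2.241) = Φ(-0.139) + Φ(-4.344) = 0.4448 + 0.0000 = 0.4449.
Type II error: β = 1 − power = 1 − 0.4449 = 0.5551.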